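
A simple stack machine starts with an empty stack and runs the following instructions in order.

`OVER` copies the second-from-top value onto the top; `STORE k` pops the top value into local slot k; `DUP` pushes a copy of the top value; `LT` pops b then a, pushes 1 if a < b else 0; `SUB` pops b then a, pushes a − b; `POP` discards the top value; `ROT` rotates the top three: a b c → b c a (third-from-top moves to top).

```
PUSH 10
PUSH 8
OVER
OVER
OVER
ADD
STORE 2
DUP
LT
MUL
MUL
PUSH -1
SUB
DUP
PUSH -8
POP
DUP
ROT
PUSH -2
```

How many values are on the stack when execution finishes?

4

PUSH 10  10
PUSH 8   10 8
OVER     10 8 10
OVER     10 8 10 8
OVER     10 8 10 8 10
ADD      10 8 10 18
STORE 2  10 8 10
DUP      10 8 10 10
LT       10 8 0
MUL      10 0
MUL      0
PUSH -1  0 -1
SUB      1
DUP      1 1
PUSH -8  1 1 -8
POP      1 1
DUP      1 1 1
ROT      1 1 1
PUSH -2  1 1 1 -2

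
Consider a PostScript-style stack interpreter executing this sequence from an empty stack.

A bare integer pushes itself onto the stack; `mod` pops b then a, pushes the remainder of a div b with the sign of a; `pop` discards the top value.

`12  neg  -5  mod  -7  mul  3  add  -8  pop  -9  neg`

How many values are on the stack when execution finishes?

12  -> 12
neg -> -12
-5  -> -12 -5
mod -> -2
-7  -> -2 -7
mul -> 14
3   -> 14 3
add -> 17
-8  -> 17 -8
pop -> 17
-9  -> 17 -9
neg -> 17 9

2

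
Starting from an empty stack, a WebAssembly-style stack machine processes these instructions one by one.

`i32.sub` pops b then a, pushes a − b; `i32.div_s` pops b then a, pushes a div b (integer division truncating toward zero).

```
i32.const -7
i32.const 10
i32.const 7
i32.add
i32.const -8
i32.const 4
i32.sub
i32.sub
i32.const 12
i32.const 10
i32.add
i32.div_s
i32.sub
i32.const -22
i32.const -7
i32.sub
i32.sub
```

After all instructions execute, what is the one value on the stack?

i32.const -7  : -7
i32.const 10  : -7 10
i32.const 7   : -7 10 7
i32.add       : -7 17
i32.const -8  : -7 17 -8
i32.const 4   : -7 17 -8 4
i32.sub       : -7 17 -12
i32.sub       : -7 29
i32.const 12  : -7 29 12
i32.const 10  : -7 29 12 10
i32.add       : -7 29 22
i32.div_s     : -7 1
i32.sub       : -8
i32.const -22 : -8 -22
i32.const -7  : -8 -22 -7
i32.sub       : -8 -15
i32.sub       : 7

7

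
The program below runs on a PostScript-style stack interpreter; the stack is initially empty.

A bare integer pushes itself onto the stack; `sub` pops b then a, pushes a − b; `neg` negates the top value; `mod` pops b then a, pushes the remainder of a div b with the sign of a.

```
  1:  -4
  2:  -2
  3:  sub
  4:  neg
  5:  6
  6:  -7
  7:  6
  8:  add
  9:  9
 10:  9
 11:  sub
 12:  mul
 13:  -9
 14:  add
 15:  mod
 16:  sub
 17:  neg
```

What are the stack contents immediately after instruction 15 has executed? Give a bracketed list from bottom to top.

[2, 6]

-4  : -4
-2  : -4 -2
sub : -2
neg : 2
6   : 2 6
-7  : 2 6 -7
6   : 2 6 -7 6
add : 2 6 -1
9   : 2 6 -1 9
9   : 2 6 -1 9 9
sub : 2 6 -1 0
mul : 2 6 0
-9  : 2 6 0 -9
add : 2 6 -9
mod : 2 6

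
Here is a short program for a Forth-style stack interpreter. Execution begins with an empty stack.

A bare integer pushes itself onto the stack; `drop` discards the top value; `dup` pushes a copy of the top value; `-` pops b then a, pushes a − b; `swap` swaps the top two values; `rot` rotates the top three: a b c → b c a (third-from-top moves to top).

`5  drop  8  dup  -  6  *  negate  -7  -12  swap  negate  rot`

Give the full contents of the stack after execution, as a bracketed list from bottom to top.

5       [5]
drop    []
8       [8]
dup     [8, 8]
-       [0]
6       [0, 6]
*       [0]
negate  [0]
-7      [0, -7]
-12     [0, -7, -12]
swap    [0, -12, -7]
negate  [0, -12, 7]
rot     [-12, 7, 0]

[-12, 7, 0]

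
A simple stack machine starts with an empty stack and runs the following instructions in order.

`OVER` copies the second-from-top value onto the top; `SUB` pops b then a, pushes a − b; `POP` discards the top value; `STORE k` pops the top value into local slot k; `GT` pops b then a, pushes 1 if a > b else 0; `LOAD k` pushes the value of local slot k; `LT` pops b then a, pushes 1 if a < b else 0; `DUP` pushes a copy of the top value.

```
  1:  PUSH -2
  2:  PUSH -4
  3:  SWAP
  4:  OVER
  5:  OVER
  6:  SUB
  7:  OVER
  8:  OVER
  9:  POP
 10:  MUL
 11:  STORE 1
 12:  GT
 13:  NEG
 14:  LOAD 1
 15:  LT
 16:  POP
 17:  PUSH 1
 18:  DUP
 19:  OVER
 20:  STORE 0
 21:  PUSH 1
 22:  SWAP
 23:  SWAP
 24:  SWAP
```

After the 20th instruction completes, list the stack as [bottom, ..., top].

PUSH -2  -2
PUSH -4  -2 -4
SWAP     -4 -2
OVER     -4 -2 -4
OVER     -4 -2 -4 -2
SUB      -4 -2 -2
OVER     -4 -2 -2 -2
OVER     -4 -2 -2 -2 -2
POP      -4 -2 -2 -2
MUL      -4 -2 4
STORE 1  -4 -2
GT       0
NEG      0
LOAD 1   0 4
LT       1
POP      (empty)
PUSH 1   1
DUP      1 1
OVER     1 1 1
STORE 0  1 1

[1, 1]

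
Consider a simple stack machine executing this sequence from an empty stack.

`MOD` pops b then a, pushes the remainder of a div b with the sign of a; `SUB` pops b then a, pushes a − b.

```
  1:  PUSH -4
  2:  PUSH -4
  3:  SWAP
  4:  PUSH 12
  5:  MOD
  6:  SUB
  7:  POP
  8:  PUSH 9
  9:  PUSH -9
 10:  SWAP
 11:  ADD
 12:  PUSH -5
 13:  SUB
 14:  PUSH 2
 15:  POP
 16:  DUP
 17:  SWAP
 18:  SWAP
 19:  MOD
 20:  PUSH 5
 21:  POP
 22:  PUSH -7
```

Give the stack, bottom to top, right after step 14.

PUSH -4 → -4
PUSH -4 → -4 -4
SWAP    → -4 -4
PUSH 12 → -4 -4 12
MOD     → -4 -4
SUB     → 0
POP     → (empty)
PUSH 9  → 9
PUSH -9 → 9 -9
SWAP    → -9 9
ADD     → 0
PUSH -5 → 0 -5
SUB     → 5
PUSH 2  → 5 2

[5, 2]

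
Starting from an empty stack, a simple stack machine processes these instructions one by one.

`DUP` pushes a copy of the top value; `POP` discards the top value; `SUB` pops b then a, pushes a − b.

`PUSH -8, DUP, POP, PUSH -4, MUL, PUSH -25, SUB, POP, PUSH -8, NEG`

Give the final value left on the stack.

8

PUSH -8  : [-8]
DUP      : [-8, -8]
POP      : [-8]
PUSH -4  : [-8, -4]
MUL      : [32]
PUSH -25 : [32, -25]
SUB      : [57]
POP      : []
PUSH -8  : [-8]
NEG      : [8]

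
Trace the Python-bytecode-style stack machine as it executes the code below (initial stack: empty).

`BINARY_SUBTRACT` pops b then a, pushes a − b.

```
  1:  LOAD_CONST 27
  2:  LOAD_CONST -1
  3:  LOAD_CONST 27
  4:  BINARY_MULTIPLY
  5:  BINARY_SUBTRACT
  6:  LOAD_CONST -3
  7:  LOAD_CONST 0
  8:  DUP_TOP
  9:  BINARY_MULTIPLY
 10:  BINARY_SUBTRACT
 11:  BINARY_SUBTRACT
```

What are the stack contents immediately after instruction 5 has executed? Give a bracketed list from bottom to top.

LOAD_CONST 27   -> 27
LOAD_CONST -1   -> 27 -1
LOAD_CONST 27   -> 27 -1 27
BINARY_MULTIPLY -> 27 -27
BINARY_SUBTRACT -> 54

[54]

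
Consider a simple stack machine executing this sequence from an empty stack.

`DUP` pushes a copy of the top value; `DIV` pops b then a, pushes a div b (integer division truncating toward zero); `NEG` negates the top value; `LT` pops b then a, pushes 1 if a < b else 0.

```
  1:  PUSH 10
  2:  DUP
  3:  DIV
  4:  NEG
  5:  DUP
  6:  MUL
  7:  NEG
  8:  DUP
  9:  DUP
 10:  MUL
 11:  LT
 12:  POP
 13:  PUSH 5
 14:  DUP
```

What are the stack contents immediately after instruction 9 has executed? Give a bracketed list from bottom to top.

[-1, -1, -1]

PUSH 10  10
DUP      10 10
DIV      1
NEG      -1
DUP      -1 -1
MUL      1
NEG      -1
DUP      -1 -1
DUP      -1 -1 -1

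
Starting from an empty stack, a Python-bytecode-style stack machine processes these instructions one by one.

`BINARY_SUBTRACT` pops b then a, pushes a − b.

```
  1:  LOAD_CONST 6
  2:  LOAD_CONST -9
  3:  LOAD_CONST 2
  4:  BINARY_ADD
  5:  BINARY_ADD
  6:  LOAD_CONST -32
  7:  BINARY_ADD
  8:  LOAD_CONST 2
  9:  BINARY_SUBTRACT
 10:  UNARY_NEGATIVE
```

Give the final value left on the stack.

35

LOAD_CONST 6    -> 6
LOAD_CONST -9   -> 6 -9
LOAD_CONST 2    -> 6 -9 2
BINARY_ADD      -> 6 -7
BINARY_ADD      -> -1
LOAD_CONST -32  -> -1 -32
BINARY_ADD      -> -33
LOAD_CONST 2    -> -33 2
BINARY_SUBTRACT -> -35
UNARY_NEGATIVE  -> 35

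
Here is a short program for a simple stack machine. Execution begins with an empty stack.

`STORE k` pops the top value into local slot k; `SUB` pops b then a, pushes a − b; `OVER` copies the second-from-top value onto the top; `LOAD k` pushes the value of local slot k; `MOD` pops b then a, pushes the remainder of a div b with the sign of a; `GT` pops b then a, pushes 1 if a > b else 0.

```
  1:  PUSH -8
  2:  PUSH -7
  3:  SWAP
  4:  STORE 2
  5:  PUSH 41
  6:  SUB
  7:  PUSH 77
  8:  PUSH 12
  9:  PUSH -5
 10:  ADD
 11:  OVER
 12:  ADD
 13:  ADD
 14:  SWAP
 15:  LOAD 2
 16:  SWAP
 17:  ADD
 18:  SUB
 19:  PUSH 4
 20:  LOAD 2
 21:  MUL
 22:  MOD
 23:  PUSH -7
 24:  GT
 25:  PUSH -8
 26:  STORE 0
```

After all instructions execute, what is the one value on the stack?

1

PUSH -8 → [-8]
PUSH -7 → [-8, -7]
SWAP    → [-7, -8]
STORE 2 → [-7]
PUSH 41 → [-7, 41]
SUB     → [-48]
PUSH 77 → [-48, 77]
PUSH 12 → [-48, 77, 12]
PUSH -5 → [-48, 77, 12, -5]
ADD     → [-48, 77, 7]
OVER    → [-48, 77, 7, 77]
ADD     → [-48, 77, 84]
ADD     → [-48, 161]
SWAP    → [161, -48]
LOAD 2  → [161, -48, -8]
SWAP    → [161, -8, -48]
ADD     → [161, -56]
SUB     → [217]
PUSH 4  → [217, 4]
LOAD 2  → [217, 4, -8]
MUL     → [217, -32]
MOD     → [25]
PUSH -7 → [25, -7]
GT      → [1]
PUSH -8 → [1, -8]
STORE 0 → [1]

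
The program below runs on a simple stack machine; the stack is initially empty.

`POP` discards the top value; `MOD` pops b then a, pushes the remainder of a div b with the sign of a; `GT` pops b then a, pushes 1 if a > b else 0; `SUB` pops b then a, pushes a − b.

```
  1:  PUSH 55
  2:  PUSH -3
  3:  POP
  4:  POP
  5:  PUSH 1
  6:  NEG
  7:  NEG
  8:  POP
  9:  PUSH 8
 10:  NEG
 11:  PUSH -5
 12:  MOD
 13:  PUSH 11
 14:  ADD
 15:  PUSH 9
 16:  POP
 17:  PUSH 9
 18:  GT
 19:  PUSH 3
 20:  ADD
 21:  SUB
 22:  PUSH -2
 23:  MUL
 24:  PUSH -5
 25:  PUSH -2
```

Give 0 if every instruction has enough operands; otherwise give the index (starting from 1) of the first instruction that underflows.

21

PUSH 55  55
PUSH -3  55 -3
POP      55
POP      (empty)
PUSH 1   1
NEG      -1
NEG      1
POP      (empty)
PUSH 8   8
NEG      -8
PUSH -5  -8 -5
MOD      -3
PUSH 11  -3 11
ADD      8
PUSH 9   8 9
POP      8
PUSH 9   8 9
GT       0
PUSH 3   0 3
ADD      3
SUB  — needs 2 operands, stack has 1 → underflow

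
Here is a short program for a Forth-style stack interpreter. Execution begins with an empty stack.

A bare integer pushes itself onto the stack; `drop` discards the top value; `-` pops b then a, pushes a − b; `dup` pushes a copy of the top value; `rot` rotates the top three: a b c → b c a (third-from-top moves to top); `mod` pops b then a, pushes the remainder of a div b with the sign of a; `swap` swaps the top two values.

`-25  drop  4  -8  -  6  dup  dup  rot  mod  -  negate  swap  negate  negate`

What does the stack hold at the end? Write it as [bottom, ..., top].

[-6, 12]

-25    : -25
drop   : (empty)
4      : 4
-8     : 4 -8
-      : 12
6      : 12 6
dup    : 12 6 6
dup    : 12 6 6 6
rot    : 12 6 6 6
mod    : 12 6 0
-      : 12 6
negate : 12 -6
swap   : -6 12
negate : -6 -12
negate : -6 12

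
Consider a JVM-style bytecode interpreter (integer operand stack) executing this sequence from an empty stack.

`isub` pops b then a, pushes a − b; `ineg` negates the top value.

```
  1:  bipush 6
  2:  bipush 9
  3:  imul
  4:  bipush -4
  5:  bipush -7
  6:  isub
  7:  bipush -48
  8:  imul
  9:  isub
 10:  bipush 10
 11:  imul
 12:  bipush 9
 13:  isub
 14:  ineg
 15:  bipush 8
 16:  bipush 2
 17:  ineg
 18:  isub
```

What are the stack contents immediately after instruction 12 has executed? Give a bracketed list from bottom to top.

bipush 6   -> [6]
bipush 9   -> [6, 9]
imul       -> [54]
bipush -4  -> [54, -4]
bipush -7  -> [54, -4, -7]
isub       -> [54, 3]
bipush -48 -> [54, 3, -48]
imul       -> [54, -144]
isub       -> [198]
bipush 10  -> [198, 10]
imul       -> [1980]
bipush 9   -> [1980, 9]

[1980, 9]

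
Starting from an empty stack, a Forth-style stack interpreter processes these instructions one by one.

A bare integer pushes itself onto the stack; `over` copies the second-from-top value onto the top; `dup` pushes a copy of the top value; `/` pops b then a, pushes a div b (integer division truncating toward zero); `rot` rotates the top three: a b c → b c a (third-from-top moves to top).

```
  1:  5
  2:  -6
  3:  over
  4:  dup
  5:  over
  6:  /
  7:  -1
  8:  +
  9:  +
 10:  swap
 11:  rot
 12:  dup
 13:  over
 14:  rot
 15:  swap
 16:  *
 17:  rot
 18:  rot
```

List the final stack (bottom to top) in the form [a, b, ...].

5    -> [5]
-6   -> [5, -6]
over -> [5, -6, 5]
dup  -> [5, -6, 5, 5]
over -> [5, -6, 5, 5, 5]
/    -> [5, -6, 5, 1]
-1   -> [5, -6, 5, 1, -1]
+    -> [5, -6, 5, 0]
+    -> [5, -6, 5]
swap -> [5, 5, -6]
rot  -> [5, -6, 5]
dup  -> [5, -6, 5, 5]
over -> [5, -6, 5, 5, 5]
rot  -> [5, -6, 5, 5, 5]
swap -> [5, -6, 5, 5, 5]
*    -> [5, -6, 5, 25]
rot  -> [5, 5, 25, -6]
rot  -> [5, 25, -6, 5]

[5, 25, -6, 5]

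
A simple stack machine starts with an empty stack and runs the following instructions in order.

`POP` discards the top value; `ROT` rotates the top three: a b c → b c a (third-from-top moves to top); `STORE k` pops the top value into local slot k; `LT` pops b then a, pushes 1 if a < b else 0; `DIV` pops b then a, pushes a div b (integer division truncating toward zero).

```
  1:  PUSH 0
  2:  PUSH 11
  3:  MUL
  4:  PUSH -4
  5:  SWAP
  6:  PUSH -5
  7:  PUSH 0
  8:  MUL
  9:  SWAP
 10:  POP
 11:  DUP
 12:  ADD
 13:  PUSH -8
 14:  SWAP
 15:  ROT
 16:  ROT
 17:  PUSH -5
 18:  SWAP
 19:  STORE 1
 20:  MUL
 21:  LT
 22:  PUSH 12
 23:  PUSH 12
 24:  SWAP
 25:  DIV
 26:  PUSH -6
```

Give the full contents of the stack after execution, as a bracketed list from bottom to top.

PUSH 0  : 0
PUSH 11 : 0 11
MUL     : 0
PUSH -4 : 0 -4
SWAP    : -4 0
PUSH -5 : -4 0 -5
PUSH 0  : -4 0 -5 0
MUL     : -4 0 0
SWAP    : -4 0 0
POP     : -4 0
DUP     : -4 0 0
ADD     : -4 0
PUSH -8 : -4 0 -8
SWAP    : -4 -8 0
ROT     : -8 0 -4
ROT     : 0 -4 -8
PUSH -5 : 0 -4 -8 -5
SWAP    : 0 -4 -5 -8
STORE 1 : 0 -4 -5
MUL     : 0 20
LT      : 1
PUSH 12 : 1 12
PUSH 12 : 1 12 12
SWAP    : 1 12 12
DIV     : 1 1
PUSH -6 : 1 1 -6

[1, 1, -6]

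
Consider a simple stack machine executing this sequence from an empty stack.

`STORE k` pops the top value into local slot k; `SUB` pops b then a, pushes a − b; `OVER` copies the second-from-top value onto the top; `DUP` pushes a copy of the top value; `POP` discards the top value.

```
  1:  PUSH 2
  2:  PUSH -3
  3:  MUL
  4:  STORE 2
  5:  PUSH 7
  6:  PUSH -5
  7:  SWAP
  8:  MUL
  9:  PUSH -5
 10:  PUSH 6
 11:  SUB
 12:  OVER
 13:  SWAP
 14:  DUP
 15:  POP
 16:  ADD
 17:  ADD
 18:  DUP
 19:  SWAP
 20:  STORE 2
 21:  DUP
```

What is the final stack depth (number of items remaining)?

PUSH 2  → [2]
PUSH -3 → [2, -3]
MUL     → [-6]
STORE 2 → []
PUSH 7  → [7]
PUSH -5 → [7, -5]
SWAP    → [-5, 7]
MUL     → [-35]
PUSH -5 → [-35, -5]
PUSH 6  → [-35, -5, 6]
SUB     → [-35, -11]
OVER    → [-35, -11, -35]
SWAP    → [-35, -35, -11]
DUP     → [-35, -35, -11, -11]
POP     → [-35, -35, -11]
ADD     → [-35, -46]
ADD     → [-81]
DUP     → [-81, -81]
SWAP    → [-81, -81]
STORE 2 → [-81]
DUP     → [-81, -81]

2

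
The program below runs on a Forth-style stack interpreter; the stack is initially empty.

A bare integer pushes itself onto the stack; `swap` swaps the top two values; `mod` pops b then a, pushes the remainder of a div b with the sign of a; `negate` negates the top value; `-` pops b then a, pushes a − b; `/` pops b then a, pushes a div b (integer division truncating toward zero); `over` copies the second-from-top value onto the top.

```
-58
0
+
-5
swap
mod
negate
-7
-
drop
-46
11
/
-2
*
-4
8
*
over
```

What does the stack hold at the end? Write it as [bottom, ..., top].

-58    -> -58
0      -> -58 0
+      -> -58
-5     -> -58 -5
swap   -> -5 -58
mod    -> -5
negate -> 5
-7     -> 5 -7
-      -> 12
drop   -> (empty)
-46    -> -46
11     -> -46 11
/      -> -4
-2     -> -4 -2
*      -> 8
-4     -> 8 -4
8      -> 8 -4 8
*      -> 8 -32
over   -> 8 -32 8

[8, -32, 8]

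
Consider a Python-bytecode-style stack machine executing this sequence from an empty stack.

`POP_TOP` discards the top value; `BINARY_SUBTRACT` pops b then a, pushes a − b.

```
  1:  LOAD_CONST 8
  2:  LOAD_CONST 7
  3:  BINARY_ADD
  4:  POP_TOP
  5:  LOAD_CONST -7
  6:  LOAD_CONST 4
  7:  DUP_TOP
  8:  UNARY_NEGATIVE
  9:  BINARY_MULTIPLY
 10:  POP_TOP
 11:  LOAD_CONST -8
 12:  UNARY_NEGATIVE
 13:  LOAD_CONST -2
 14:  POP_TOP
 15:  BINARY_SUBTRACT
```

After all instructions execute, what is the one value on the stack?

-15

LOAD_CONST 8    -> [8]
LOAD_CONST 7    -> [8, 7]
BINARY_ADD      -> [15]
POP_TOP         -> []
LOAD_CONST -7   -> [-7]
LOAD_CONST 4    -> [-7, 4]
DUP_TOP         -> [-7, 4, 4]
UNARY_NEGATIVE  -> [-7, 4, -4]
BINARY_MULTIPLY -> [-7, -16]
POP_TOP         -> [-7]
LOAD_CONST -8   -> [-7, -8]
UNARY_NEGATIVE  -> [-7, 8]
LOAD_CONST -2   -> [-7, 8, -2]
POP_TOP         -> [-7, 8]
BINARY_SUBTRACT -> [-15]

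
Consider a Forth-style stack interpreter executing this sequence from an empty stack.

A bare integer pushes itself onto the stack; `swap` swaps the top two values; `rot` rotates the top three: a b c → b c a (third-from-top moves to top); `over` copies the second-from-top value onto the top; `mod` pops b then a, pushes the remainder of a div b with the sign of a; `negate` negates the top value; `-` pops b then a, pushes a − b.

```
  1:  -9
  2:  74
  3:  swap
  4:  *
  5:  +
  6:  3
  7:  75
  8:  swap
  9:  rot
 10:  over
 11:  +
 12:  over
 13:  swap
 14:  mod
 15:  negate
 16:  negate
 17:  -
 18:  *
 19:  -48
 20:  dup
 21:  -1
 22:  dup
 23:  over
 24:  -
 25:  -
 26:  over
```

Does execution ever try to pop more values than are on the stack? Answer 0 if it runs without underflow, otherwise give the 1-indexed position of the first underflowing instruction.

-9   -> [-9]
74   -> [-9, 74]
swap -> [74, -9]
*    -> [-666]
+  — needs 2 operands, stack has 1 → underflow

5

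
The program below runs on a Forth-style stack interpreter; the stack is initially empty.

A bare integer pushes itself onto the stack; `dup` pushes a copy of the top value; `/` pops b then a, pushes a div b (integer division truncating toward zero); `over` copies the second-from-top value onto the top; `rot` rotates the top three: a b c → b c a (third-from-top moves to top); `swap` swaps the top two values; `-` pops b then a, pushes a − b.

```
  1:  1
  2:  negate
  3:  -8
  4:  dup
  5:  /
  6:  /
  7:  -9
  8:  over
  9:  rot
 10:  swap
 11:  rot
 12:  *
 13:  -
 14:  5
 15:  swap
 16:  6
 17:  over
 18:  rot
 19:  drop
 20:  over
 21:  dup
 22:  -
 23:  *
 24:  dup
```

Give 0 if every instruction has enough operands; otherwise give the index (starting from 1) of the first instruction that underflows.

0

1       1
negate  -1
-8      -1 -8
dup     -1 -8 -8
/       -1 1
/       -1
-9      -1 -9
over    -1 -9 -1
rot     -9 -1 -1
swap    -9 -1 -1
rot     -1 -1 -9
*       -1 9
-       -10
5       -10 5
swap    5 -10
6       5 -10 6
over    5 -10 6 -10
rot     5 6 -10 -10
drop    5 6 -10
over    5 6 -10 6
dup     5 6 -10 6 6
-       5 6 -10 0
*       5 6 0
dup     5 6 0 0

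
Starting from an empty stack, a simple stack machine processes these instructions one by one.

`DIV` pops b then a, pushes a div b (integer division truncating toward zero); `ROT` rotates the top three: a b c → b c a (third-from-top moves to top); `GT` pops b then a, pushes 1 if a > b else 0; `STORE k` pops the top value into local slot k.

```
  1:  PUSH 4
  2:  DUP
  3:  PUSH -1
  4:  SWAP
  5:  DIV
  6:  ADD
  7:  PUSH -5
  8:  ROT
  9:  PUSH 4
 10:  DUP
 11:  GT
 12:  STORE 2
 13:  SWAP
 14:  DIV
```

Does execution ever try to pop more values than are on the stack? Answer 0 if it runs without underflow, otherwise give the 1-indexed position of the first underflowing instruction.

PUSH 4  : 4
DUP     : 4 4
PUSH -1 : 4 4 -1
SWAP    : 4 -1 4
DIV     : 4 0
ADD     : 4
PUSH -5 : 4 -5
ROT  — needs 3 operands, stack has 2 → underflow

8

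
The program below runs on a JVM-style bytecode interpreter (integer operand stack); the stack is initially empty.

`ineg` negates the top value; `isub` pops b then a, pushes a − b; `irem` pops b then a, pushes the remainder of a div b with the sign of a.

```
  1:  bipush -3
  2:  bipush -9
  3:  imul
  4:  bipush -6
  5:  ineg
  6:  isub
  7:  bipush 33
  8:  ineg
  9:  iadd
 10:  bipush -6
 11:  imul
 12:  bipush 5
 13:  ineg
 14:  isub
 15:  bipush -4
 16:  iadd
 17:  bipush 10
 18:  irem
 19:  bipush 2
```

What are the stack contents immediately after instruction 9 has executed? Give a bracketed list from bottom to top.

[-12]

bipush -3  -3
bipush -9  -3 -9
imul       27
bipush -6  27 -6
ineg       27 6
isub       21
bipush 33  21 33
ineg       21 -33
iadd       -12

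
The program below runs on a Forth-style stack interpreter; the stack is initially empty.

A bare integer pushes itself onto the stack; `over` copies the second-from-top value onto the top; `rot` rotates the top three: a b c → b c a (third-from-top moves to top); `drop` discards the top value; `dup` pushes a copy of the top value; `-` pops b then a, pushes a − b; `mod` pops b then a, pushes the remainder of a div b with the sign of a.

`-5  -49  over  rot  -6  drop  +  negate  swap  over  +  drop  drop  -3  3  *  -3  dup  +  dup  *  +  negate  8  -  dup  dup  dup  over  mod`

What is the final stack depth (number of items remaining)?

-5     → [-5]
-49    → [-5, -49]
over   → [-5, -49, -5]
rot    → [-49, -5, -5]
-6     → [-49, -5, -5, -6]
drop   → [-49, -5, -5]
+      → [-49, -10]
negate → [-49, 10]
swap   → [10, -49]
over   → [10, -49, 10]
+      → [10, -39]
drop   → [10]
drop   → []
-3     → [-3]
3      → [-3, 3]
*      → [-9]
-3     → [-9, -3]
dup    → [-9, -3, -3]
+      → [-9, -6]
dup    → [-9, -6, -6]
*      → [-9, 36]
+      → [27]
negate → [-27]
8      → [-27, 8]
-      → [-35]
dup    → [-35, -35]
dup    → [-35, -35, -35]
dup    → [-35, -35, -35, -35]
over   → [-35, -35, -35, -35, -35]
mod    → [-35, -35, -35, 0]

4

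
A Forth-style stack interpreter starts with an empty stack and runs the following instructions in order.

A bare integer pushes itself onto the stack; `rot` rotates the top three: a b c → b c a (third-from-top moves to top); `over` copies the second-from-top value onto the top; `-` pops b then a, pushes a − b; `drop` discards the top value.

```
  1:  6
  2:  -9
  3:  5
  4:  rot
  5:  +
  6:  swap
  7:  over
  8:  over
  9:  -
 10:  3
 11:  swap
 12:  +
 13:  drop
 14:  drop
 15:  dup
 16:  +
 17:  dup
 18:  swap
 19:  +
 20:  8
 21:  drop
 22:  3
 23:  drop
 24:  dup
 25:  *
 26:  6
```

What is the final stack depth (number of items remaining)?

2

6     [6]
-9    [6, -9]
5     [6, -9, 5]
rot   [-9, 5, 6]
+     [-9, 11]
swap  [11, -9]
over  [11, -9, 11]
over  [11, -9, 11, -9]
-     [11, -9, 20]
3     [11, -9, 20, 3]
swap  [11, -9, 3, 20]
+     [11, -9, 23]
drop  [11, -9]
drop  [11]
dup   [11, 11]
+     [22]
dup   [22, 22]
swap  [22, 22]
+     [44]
8     [44, 8]
drop  [44]
3     [44, 3]
drop  [44]
dup   [44, 44]
*     [1936]
6     [1936, 6]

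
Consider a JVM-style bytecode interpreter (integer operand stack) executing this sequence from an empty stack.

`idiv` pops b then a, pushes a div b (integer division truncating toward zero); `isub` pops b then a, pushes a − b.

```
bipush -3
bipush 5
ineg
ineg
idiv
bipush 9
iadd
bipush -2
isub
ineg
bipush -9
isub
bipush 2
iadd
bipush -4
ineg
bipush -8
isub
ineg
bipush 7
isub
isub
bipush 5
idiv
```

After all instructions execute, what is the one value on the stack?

3

bipush -3  [-3]
bipush 5   [-3, 5]
ineg       [-3, -5]
ineg       [-3, 5]
idiv       [0]
bipush 9   [0, 9]
iadd       [9]
bipush -2  [9, -2]
isub       [11]
ineg       [-11]
bipush -9  [-11, -9]
isub       [-2]
bipush 2   [-2, 2]
iadd       [0]
bipush -4  [0, -4]
ineg       [0, 4]
bipush -8  [0, 4, -8]
isub       [0, 12]
ineg       [0, -12]
bipush 7   [0, -12, 7]
isub       [0, -19]
isub       [19]
bipush 5   [19, 5]
idiv       [3]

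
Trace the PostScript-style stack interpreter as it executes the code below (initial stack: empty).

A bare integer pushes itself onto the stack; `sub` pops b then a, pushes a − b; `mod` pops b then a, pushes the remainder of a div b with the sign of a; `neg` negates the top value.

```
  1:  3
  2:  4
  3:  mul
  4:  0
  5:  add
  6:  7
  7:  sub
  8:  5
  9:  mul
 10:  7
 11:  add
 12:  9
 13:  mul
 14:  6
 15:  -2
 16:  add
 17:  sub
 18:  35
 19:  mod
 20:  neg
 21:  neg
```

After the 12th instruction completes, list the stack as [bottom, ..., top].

3    3
4    3 4
mul  12
0    12 0
add  12
7    12 7
sub  5
5    5 5
mul  25
7    25 7
add  32
9    32 9

[32, 9]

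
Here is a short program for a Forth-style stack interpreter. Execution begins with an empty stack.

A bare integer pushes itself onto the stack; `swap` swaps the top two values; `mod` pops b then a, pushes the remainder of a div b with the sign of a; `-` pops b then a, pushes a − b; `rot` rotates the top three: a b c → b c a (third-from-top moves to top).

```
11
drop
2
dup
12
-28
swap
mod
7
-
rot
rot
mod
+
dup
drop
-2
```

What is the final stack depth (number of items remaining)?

11    11
drop  (empty)
2     2
dup   2 2
12    2 2 12
-28   2 2 12 -28
swap  2 2 -28 12
mod   2 2 -4
7     2 2 -4 7
-     2 2 -11
rot   2 -11 2
rot   -11 2 2
mod   -11 0
+     -11
dup   -11 -11
drop  -11
-2    -11 -2

2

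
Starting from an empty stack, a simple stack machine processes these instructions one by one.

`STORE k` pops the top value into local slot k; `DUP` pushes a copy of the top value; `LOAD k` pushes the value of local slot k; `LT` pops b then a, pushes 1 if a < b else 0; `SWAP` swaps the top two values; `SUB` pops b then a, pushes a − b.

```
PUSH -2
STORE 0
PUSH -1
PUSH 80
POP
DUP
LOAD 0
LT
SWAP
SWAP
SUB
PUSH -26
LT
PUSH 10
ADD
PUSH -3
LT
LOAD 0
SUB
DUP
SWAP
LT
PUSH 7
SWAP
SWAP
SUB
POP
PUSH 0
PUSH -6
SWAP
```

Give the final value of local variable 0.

PUSH -2   [-2]
STORE 0   []
PUSH -1   [-1]
PUSH 80   [-1, 80]
POP       [-1]
DUP       [-1, -1]
LOAD 0    [-1, -1, -2]
LT        [-1, 0]
SWAP      [0, -1]
SWAP      [-1, 0]
SUB       [-1]
PUSH -26  [-1, -26]
LT        [0]
PUSH 10   [0, 10]
ADD       [10]
PUSH -3   [10, -3]
LT        [0]
LOAD 0    [0, -2]
SUB       [2]
DUP       [2, 2]
SWAP      [2, 2]
LT        [0]
PUSH 7    [0, 7]
SWAP      [7, 0]
SWAP      [0, 7]
SUB       [-7]
POP       []
PUSH 0    [0]
PUSH -6   [0, -6]
SWAP      [-6, 0]

-2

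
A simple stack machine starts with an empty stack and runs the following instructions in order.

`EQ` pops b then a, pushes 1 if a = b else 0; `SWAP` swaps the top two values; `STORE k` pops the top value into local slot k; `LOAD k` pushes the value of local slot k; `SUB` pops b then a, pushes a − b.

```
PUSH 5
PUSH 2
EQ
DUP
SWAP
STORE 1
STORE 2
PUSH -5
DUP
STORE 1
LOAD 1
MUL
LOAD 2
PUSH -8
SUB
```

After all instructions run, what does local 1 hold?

PUSH 5  -> [5]
PUSH 2  -> [5, 2]
EQ      -> [0]
DUP     -> [0, 0]
SWAP    -> [0, 0]
STORE 1 -> [0]
STORE 2 -> []
PUSH -5 -> [-5]
DUP     -> [-5, -5]
STORE 1 -> [-5]
LOAD 1  -> [-5, -5]
MUL     -> [25]
LOAD 2  -> [25, 0]
PUSH -8 -> [25, 0, -8]
SUB     -> [25, 8]

-5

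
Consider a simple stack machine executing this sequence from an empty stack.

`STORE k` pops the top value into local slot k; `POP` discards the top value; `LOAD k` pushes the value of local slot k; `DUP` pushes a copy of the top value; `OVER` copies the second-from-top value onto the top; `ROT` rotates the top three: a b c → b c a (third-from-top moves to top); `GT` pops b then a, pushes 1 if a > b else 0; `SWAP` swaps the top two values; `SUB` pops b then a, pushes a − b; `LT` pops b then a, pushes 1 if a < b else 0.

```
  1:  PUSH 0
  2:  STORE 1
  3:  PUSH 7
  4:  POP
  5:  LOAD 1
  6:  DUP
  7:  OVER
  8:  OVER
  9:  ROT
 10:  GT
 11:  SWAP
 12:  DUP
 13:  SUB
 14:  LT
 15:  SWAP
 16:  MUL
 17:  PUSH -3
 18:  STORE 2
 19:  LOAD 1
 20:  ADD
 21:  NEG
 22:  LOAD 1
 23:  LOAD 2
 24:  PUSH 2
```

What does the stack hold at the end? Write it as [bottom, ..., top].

PUSH 0  -> [0]
STORE 1 -> []
PUSH 7  -> [7]
POP     -> []
LOAD 1  -> [0]
DUP     -> [0, 0]
OVER    -> [0, 0, 0]
OVER    -> [0, 0, 0, 0]
ROT     -> [0, 0, 0, 0]
GT      -> [0, 0, 0]
SWAP    -> [0, 0, 0]
DUP     -> [0, 0, 0, 0]
SUB     -> [0, 0, 0]
LT      -> [0, 0]
SWAP    -> [0, 0]
MUL     -> [0]
PUSH -3 -> [0, -3]
STORE 2 -> [0]
LOAD 1  -> [0, 0]
ADD     -> [0]
NEG     -> [0]
LOAD 1  -> [0, 0]
LOAD 2  -> [0, 0, -3]
PUSH 2  -> [0, 0, -3, 2]

[0, 0, -3, 2]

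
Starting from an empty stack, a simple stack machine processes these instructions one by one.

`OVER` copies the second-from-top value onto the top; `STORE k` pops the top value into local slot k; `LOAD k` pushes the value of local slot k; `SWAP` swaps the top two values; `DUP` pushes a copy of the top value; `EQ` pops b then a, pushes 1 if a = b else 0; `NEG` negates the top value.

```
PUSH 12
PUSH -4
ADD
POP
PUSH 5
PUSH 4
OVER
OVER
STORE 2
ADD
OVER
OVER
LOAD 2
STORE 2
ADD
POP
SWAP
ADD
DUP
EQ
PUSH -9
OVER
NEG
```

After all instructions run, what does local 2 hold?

4

PUSH 12 → 12
PUSH -4 → 12 -4
ADD     → 8
POP     → (empty)
PUSH 5  → 5
PUSH 4  → 5 4
OVER    → 5 4 5
OVER    → 5 4 5 4
STORE 2 → 5 4 5
ADD     → 5 9
OVER    → 5 9 5
OVER    → 5 9 5 9
LOAD 2  → 5 9 5 9 4
STORE 2 → 5 9 5 9
ADD     → 5 9 14
POP     → 5 9
SWAP    → 9 5
ADD     → 14
DUP     → 14 14
EQ      → 1
PUSH -9 → 1 -9
OVER    → 1 -9 1
NEG     → 1 -9 -1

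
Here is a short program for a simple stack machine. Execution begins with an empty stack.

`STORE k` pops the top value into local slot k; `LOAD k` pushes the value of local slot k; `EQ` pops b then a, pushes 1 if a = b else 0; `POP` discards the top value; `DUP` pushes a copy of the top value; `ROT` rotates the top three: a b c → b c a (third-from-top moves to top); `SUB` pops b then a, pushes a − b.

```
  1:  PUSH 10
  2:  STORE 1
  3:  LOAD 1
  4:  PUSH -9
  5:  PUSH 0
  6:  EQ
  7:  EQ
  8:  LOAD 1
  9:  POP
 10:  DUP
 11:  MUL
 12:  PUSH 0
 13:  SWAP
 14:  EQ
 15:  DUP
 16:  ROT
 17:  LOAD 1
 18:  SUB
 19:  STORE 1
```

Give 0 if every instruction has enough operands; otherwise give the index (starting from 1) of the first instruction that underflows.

PUSH 10 → [10]
STORE 1 → []
LOAD 1  → [10]
PUSH -9 → [10, -9]
PUSH 0  → [10, -9, 0]
EQ      → [10, 0]
EQ      → [0]
LOAD 1  → [0, 10]
POP     → [0]
DUP     → [0, 0]
MUL     → [0]
PUSH 0  → [0, 0]
SWAP    → [0, 0]
EQ      → [1]
DUP     → [1, 1]
ROT  — needs 3 operands, stack has 2 → underflow

16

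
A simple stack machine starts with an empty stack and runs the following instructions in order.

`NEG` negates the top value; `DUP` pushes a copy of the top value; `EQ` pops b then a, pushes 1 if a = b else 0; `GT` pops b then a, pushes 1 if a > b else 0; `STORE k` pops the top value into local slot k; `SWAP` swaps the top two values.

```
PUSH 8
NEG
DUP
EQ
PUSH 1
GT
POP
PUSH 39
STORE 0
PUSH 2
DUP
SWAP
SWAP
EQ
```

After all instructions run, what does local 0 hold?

39

PUSH 8  : 8
NEG     : -8
DUP     : -8 -8
EQ      : 1
PUSH 1  : 1 1
GT      : 0
POP     : (empty)
PUSH 39 : 39
STORE 0 : (empty)
PUSH 2  : 2
DUP     : 2 2
SWAP    : 2 2
SWAP    : 2 2
EQ      : 1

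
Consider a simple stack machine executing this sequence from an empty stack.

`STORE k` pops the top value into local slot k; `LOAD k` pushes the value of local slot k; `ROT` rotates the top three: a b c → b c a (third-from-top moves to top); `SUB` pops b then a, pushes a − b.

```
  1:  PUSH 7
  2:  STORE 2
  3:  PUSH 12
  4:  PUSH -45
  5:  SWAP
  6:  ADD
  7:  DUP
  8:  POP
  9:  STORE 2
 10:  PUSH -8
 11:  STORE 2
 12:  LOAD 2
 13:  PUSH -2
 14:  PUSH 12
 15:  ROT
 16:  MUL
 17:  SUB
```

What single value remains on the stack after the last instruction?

94

PUSH 7    [7]
STORE 2   []
PUSH 12   [12]
PUSH -45  [12, -45]
SWAP      [-45, 12]
ADD       [-33]
DUP       [-33, -33]
POP       [-33]
STORE 2   []
PUSH -8   [-8]
STORE 2   []
LOAD 2    [-8]
PUSH -2   [-8, -2]
PUSH 12   [-8, -2, 12]
ROT       [-2, 12, -8]
MUL       [-2, -96]
SUB       [94]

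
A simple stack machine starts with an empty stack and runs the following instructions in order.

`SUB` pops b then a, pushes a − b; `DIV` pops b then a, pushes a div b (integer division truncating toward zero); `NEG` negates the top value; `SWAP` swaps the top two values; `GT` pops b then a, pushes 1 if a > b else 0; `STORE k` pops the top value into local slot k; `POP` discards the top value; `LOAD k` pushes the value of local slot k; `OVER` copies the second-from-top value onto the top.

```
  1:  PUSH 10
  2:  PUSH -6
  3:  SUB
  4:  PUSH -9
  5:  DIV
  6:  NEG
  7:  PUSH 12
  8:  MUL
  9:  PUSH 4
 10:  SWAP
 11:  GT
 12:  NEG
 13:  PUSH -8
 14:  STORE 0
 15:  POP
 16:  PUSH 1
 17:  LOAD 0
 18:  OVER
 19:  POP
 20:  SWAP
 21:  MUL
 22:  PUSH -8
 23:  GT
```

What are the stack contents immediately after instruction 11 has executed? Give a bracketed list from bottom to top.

PUSH 10 -> 10
PUSH -6 -> 10 -6
SUB     -> 16
PUSH -9 -> 16 -9
DIV     -> -1
NEG     -> 1
PUSH 12 -> 1 12
MUL     -> 12
PUSH 4  -> 12 4
SWAP    -> 4 12
GT      -> 0

[0]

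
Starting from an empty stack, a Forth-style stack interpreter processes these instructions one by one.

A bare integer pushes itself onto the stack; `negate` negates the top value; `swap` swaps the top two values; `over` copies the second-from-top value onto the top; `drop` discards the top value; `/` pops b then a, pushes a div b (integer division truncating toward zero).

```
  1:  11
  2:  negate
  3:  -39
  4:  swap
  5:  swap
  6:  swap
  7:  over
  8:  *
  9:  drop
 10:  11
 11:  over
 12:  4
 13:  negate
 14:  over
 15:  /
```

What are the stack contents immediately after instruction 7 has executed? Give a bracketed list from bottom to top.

11     → [11]
negate → [-11]
-39    → [-11, -39]
swap   → [-39, -11]
swap   → [-11, -39]
swap   → [-39, -11]
over   → [-39, -11, -39]

[-39, -11, -39]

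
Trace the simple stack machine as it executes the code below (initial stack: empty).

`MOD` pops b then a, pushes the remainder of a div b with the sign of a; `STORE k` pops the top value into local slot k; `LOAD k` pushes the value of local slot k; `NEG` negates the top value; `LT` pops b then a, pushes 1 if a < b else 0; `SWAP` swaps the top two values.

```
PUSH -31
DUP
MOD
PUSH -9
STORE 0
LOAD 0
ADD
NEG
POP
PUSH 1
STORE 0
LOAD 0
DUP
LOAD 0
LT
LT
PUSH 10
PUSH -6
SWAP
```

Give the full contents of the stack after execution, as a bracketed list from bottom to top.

[0, -6, 10]

PUSH -31 -> -31
DUP      -> -31 -31
MOD      -> 0
PUSH -9  -> 0 -9
STORE 0  -> 0
LOAD 0   -> 0 -9
ADD      -> -9
NEG      -> 9
POP      -> (empty)
PUSH 1   -> 1
STORE 0  -> (empty)
LOAD 0   -> 1
DUP      -> 1 1
LOAD 0   -> 1 1 1
LT       -> 1 0
LT       -> 0
PUSH 10  -> 0 10
PUSH -6  -> 0 10 -6
SWAP     -> 0 -6 10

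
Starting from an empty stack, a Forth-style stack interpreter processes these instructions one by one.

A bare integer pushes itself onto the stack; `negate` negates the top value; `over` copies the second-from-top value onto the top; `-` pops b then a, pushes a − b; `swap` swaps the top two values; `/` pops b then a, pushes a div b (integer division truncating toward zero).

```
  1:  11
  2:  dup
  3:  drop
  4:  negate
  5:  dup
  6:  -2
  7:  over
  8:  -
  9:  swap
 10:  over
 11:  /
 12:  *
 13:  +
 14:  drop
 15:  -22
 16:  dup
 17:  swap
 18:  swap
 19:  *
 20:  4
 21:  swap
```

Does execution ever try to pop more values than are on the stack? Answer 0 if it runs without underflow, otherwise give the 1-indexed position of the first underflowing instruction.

11     : [11]
dup    : [11, 11]
drop   : [11]
negate : [-11]
dup    : [-11, -11]
-2     : [-11, -11, -2]
over   : [-11, -11, -2, -11]
-      : [-11, -11, 9]
swap   : [-11, 9, -11]
over   : [-11, 9, -11, 9]
/      : [-11, 9, -1]
*      : [-11, -9]
+      : [-20]
drop   : []
-22    : [-22]
dup    : [-22, -22]
swap   : [-22, -22]
swap   : [-22, -22]
*      : [484]
4      : [484, 4]
swap   : [4, 484]

0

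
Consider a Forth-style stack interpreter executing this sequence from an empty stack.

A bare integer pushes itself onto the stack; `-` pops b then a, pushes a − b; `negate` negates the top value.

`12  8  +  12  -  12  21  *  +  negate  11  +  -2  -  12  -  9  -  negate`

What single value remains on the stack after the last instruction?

268

12     → [12]
8      → [12, 8]
+      → [20]
12     → [20, 12]
-      → [8]
12     → [8, 12]
21     → [8, 12, 21]
*      → [8, 252]
+      → [260]
negate → [-260]
11     → [-260, 11]
+      → [-249]
-2     → [-249, -2]
-      → [-247]
12     → [-247, 12]
-      → [-259]
9      → [-259, 9]
-      → [-268]
negate → [268]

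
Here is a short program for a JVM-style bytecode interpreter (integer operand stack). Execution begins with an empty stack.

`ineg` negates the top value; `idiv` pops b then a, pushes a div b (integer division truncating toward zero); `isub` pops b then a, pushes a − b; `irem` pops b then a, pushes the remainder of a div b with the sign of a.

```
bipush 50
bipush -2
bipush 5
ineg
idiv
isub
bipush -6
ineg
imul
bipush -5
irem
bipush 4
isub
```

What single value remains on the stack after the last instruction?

bipush 50 : 50
bipush -2 : 50 -2
bipush 5  : 50 -2 5
ineg      : 50 -2 -5
idiv      : 50 0
isub      : 50
bipush -6 : 50 -6
ineg      : 50 6
imul      : 300
bipush -5 : 300 -5
irem      : 0
bipush 4  : 0 4
isub      : -4

-4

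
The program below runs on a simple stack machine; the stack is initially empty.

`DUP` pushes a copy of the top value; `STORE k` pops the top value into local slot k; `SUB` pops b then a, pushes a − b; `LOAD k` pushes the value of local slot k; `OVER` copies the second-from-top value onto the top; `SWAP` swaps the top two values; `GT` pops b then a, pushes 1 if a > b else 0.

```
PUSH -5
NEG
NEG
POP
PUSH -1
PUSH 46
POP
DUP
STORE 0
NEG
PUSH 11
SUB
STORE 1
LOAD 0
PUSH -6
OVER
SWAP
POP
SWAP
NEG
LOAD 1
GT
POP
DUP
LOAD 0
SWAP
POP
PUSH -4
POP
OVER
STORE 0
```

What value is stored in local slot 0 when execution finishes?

-1

PUSH -5 -> [-5]
NEG     -> [5]
NEG     -> [-5]
POP     -> []
PUSH -1 -> [-1]
PUSH 46 -> [-1, 46]
POP     -> [-1]
DUP     -> [-1, -1]
STORE 0 -> [-1]
NEG     -> [1]
PUSH 11 -> [1, 11]
SUB     -> [-10]
STORE 1 -> []
LOAD 0  -> [-1]
PUSH -6 -> [-1, -6]
OVER    -> [-1, -6, -1]
SWAP    -> [-1, -1, -6]
POP     -> [-1, -1]
SWAP    -> [-1, -1]
NEG     -> [-1, 1]
LOAD 1  -> [-1, 1, -10]
GT      -> [-1, 1]
POP     -> [-1]
DUP     -> [-1, -1]
LOAD 0  -> [-1, -1, -1]
SWAP    -> [-1, -1, -1]
POP     -> [-1, -1]
PUSH -4 -> [-1, -1, -4]
POP     -> [-1, -1]
OVER    -> [-1, -1, -1]
STORE 0 -> [-1, -1]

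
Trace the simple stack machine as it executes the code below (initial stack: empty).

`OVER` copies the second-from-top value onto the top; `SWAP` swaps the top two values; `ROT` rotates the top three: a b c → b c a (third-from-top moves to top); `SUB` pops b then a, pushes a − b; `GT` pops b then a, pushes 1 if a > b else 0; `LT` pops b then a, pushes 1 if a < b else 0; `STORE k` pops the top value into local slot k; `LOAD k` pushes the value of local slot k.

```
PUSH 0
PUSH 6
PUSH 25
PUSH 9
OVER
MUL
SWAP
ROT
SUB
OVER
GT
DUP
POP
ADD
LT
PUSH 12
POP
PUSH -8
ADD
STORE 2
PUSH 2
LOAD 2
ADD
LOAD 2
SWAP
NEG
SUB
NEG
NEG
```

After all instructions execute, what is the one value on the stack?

PUSH 0  : 0
PUSH 6  : 0 6
PUSH 25 : 0 6 25
PUSH 9  : 0 6 25 9
OVER    : 0 6 25 9 25
MUL     : 0 6 25 225
SWAP    : 0 6 225 25
ROT     : 0 225 25 6
SUB     : 0 225 19
OVER    : 0 225 19 225
GT      : 0 225 0
DUP     : 0 225 0 0
POP     : 0 225 0
ADD     : 0 225
LT      : 1
PUSH 12 : 1 12
POP     : 1
PUSH -8 : 1 -8
ADD     : -7
STORE 2 : (empty)
PUSH 2  : 2
LOAD 2  : 2 -7
ADD     : -5
LOAD 2  : -5 -7
SWAP    : -7 -5
NEG     : -7 5
SUB     : -12
NEG     : 12
NEG     : -12

-12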